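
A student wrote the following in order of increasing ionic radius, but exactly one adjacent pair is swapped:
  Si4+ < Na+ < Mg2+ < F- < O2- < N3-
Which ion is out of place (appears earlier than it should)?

Na+

Check each adjacent pair. Na+ and Mg2+ are reversed: both have 10 electrons but Z(Mg)=12 > Z(Na)=11, so Mg2+ should be the smaller of the two. No other neighbouring pair contradicts the periodic trends, so Na+ is the ion listed too early.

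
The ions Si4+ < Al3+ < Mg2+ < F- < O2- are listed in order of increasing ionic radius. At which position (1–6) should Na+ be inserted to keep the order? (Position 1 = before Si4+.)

Isoelectronic series (10 e⁻ each). Size is set by nuclear charge: more protons means a smaller ion. Si4+ (Z=14), Al3+ (Z=13), Mg2+ (Z=12), Na+ (Z=11), F- (Z=9), O2- (Z=8).
Merged order: Si4+ < Al3+ < Mg2+ < Na+ < F- < O2- — Na+ is number 4.

4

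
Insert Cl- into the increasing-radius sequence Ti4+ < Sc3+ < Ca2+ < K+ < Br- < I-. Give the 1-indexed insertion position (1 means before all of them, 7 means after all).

Work out protons and electrons: Ti4+ (Z=22, 18 e⁻), Sc3+ (Z=21, 18 e⁻), Ca2+ (Z=20, 18 e⁻), K+ (Z=19, 18 e⁻), Cl- (Z=17, 18 e⁻), Br- (Z=35, 36 e⁻), I- (Z=53, 54 e⁻). Ti4+ < Sc3+ (isoelectronic, higher Z=22 is smaller); Sc3+ < Ca2+ (both 18 e⁻, Z=21>20); Ca2+ < K+ (both 18 e⁻, Z=20>19); K+ < Cl- (isoelectronic, higher Z=19 is smaller); Cl- < Br- (same group, 1 shell fewer); Br- < I- (same group, period 4 vs 5).
Merged order: Ti4+ < Sc3+ < Ca2+ < K+ < Cl- < Br- < I- — Cl- is number 5.

5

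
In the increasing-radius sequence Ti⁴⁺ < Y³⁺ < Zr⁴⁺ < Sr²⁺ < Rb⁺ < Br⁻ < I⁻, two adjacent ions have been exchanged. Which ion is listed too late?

The pair Y³⁺, Zr⁴⁺ is the wrong way round — they are isoelectronic (36 e⁻) and Zr has more protons than Y (40 vs 39), making Zr⁴⁺ smaller. All other adjacent pairs agree with periodic trends, so Zr⁴⁺ is the misplaced ion.

Zr⁴⁺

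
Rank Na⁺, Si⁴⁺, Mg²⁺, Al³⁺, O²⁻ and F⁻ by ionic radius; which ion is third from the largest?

Na⁺

All of these have 10 electrons (isoelectronic). With the same electron cloud, the ion with the most protons pulls it in tightest. Nuclear charges: Si⁴⁺ (Z=14), Al³⁺ (Z=13), Mg²⁺ (Z=12), Na⁺ (Z=11), F⁻ (Z=9), O²⁻ (Z=8). Highest Z is smallest.
Ordering: Si⁴⁺ < Al³⁺ < Mg²⁺ < Na⁺ < F⁻ < O²⁻. The third largest is Na⁺.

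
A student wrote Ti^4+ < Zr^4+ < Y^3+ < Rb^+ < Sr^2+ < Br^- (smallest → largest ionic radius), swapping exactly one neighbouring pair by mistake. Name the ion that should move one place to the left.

Check each adjacent pair. Rb^+ and Sr^2+ are reversed: Sr^2+ and Rb^+ share 36 electrons; the higher nuclear charge on Sr (Z=38) contracts it more, so Sr^2+ < Rb^+. No other neighbouring pair contradicts the periodic trends, so Sr^2+ is the ion listed too late.

Sr^2+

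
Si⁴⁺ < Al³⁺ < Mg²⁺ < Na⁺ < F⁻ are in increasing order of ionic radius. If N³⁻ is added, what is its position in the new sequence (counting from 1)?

All of these have 10 electrons (isoelectronic). With the same electron cloud, the ion with the most protons pulls it in tightest. Nuclear charges: Si⁴⁺ (Z=14), Al³⁺ (Z=13), Mg²⁺ (Z=12), Na⁺ (Z=11), F⁻ (Z=9), N³⁻ (Z=7). Highest Z is smallest.
Putting N³⁻ in gives Si⁴⁺ < Al³⁺ < Mg²⁺ < Na⁺ < F⁻ < N³⁻; it lands at slot 6.

6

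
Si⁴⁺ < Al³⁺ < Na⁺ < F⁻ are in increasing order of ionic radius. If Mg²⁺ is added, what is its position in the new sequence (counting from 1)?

These species are isoelectronic with 10 electrons. The only difference is the number of protons: Si⁴⁺ (Z=14), Al³⁺ (Z=13), Mg²⁺ (Z=12), Na⁺ (Z=11), F⁻ (Z=9). The strongest nuclear pull (Si⁴⁺) gives the smallest ion.
With Mg²⁺ included the full order is Si⁴⁺ < Al³⁺ < Mg²⁺ < Na⁺ < F⁻, so it takes position 3.

3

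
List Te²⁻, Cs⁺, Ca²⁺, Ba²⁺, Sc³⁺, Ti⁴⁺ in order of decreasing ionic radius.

Ti⁴⁺ has 18 e⁻ (Z=22), Sc³⁺ has 18 e⁻ (Z=21), Ca²⁺ has 18 e⁻ (Z=20), Ba²⁺ has 54 e⁻ (Z=56), Cs⁺ has 54 e⁻ (Z=55), Te²⁻ has 54 e⁻ (Z=52). Ti⁴⁺ < Sc³⁺ (both 18 e⁻, Z=22>21); Sc³⁺ < Ca²⁺ (both 18 e⁻, Z=21>20); Ca²⁺ < Ba²⁺ (same group, period 4 vs 6); Ba²⁺ < Cs⁺ (both 54 e⁻, Z=56>55); Cs⁺ < Te²⁻ (both 54 e⁻, Z=55>52).

Te²⁻ > Cs⁺ > Ba²⁺ > Ca²⁺ > Sc³⁺ > Ti⁴⁺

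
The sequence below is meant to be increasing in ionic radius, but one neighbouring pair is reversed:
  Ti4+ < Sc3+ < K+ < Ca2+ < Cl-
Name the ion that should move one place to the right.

The pair K+, Ca2+ is the wrong way round — they are isoelectronic (18 e⁻) and Ca has more protons than K (20 vs 19), making Ca2+ smaller. All other adjacent pairs agree with periodic trends, so K+ is the misplaced ion.

K+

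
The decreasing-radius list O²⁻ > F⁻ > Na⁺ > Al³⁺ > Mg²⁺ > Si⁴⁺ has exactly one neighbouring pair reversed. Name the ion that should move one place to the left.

Mg²⁺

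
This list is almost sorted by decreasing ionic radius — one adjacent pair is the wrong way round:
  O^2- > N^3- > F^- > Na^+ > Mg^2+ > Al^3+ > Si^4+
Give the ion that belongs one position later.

O^2-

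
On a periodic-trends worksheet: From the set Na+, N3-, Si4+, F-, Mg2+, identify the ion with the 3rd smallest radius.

These species are isoelectronic with 10 electrons. The only difference is the number of protons: Si4+ (Z=14), Mg2+ (Z=12), Na+ (Z=11), F- (Z=9), N3- (Z=7). The strongest nuclear pull (Si4+) gives the smallest ion.
Full ascending order: Si4+ < Mg2+ < Na+ < F- < N3-. Counting from the smallest, position 3 is Na+.

Na+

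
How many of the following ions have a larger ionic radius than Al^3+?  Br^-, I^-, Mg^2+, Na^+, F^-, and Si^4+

Si^4+ has 10 e⁻ (Z=14), Al^3+ has 10 e⁻ (Z=13), Mg^2+ has 10 e⁻ (Z=12), Na^+ has 10 e⁻ (Z=11), F^- has 10 e⁻ (Z=9), Br^- has 36 e⁻ (Z=35), I^- has 54 e⁻ (Z=53). Si^4+ < Al^3+ (isoelectronic, higher Z=14 is smaller); Al^3+ < Mg^2+ (isoelectronic, higher Z=13 is smaller); Mg^2+ < Na^+ (both 10 e⁻, Z=12>11); Na^+ < F^- (isoelectronic, higher Z=11 is smaller); F^- < Br^- (same group, 2 shells fewer); Br^- < I^- (same group, 1 shell fewer).
Ordering all of them (including Al^3+) by radius gives Si^4+ < Al^3+ < Mg^2+ < Na^+ < F^- < Br^- < I^-. That's 5.

5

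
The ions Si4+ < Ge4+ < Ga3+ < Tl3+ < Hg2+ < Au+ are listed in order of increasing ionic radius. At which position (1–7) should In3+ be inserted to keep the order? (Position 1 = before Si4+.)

4

Electron counts and nuclear charges: Si4+ (Z=14, 10 e⁻), Ge4+ (Z=32, 28 e⁻), Ga3+ (Z=31, 28 e⁻), In3+ (Z=49, 46 e⁻), Tl3+ (Z=81, 78 e⁻), Hg2+ (Z=80, 78 e⁻), Au+ (Z=79, 78 e⁻). Si4+ < Ge4+ (same group, period 3 vs 4); Ge4+ < Ga3+ (isoelectronic, higher Z=32 is smaller); Ga3+ < In3+ (same group, 1 shell fewer); In3+ < Tl3+ (same group, period 5 vs 6); Tl3+ < Hg2+ (isoelectronic, higher Z=81 is smaller); Hg2+ < Au+ (both 78 e⁻, Z=80>79).
Merged order: Si4+ < Ge4+ < Ga3+ < In3+ < Tl3+ < Hg2+ < Au+ — In3+ is number 4.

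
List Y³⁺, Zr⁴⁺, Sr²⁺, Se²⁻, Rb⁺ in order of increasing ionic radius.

Zr⁴⁺ < Y³⁺ < Sr²⁺ < Rb⁺ < Se²⁻

These species are isoelectronic with 36 electrons. The only difference is the number of protons: Zr⁴⁺ (Z=40), Y³⁺ (Z=39), Sr²⁺ (Z=38), Rb⁺ (Z=37), Se²⁻ (Z=34). The strongest nuclear pull (Zr⁴⁺) gives the smallest ion.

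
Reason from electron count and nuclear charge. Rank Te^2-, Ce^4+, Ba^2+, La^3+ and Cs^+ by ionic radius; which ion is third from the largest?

Ba^2+

These species are isoelectronic with 54 electrons. The only difference is the number of protons: Ce^4+ (Z=58), La^3+ (Z=57), Ba^2+ (Z=56), Cs^+ (Z=55), Te^2- (Z=52). The strongest nuclear pull (Ce^4+) gives the smallest ion.
Ordering: Ce^4+ < La^3+ < Ba^2+ < Cs^+ < Te^2-. The third largest is Ba^2+.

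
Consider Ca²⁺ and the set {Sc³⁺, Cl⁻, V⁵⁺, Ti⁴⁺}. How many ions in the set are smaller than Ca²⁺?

3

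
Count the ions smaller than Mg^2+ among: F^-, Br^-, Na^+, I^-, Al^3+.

1

Tabulating Z and e⁻: Al^3+ (Z=13, 10 e⁻), Mg^2+ (Z=12, 10 e⁻), Na^+ (Z=11, 10 e⁻), F^- (Z=9, 10 e⁻), Br^- (Z=35, 36 e⁻), I^- (Z=53, 54 e⁻). Al^3+ < Mg^2+ (both 10 e⁻, Z=13>12); Mg^2+ < Na^+ (both 10 e⁻, Z=12>11); Na^+ < F^- (isoelectronic, higher Z=11 is smaller); F^- < Br^- (same group, period 2 vs 4); Br^- < I^- (same group, period 4 vs 5).
Relative to Mg^2+, the ions that are smaller are Al^3+. Count: 1.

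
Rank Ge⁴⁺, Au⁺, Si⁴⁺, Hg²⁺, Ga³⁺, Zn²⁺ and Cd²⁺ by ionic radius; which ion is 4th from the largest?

Zn²⁺

First list Z and electron count for each: Si⁴⁺: 10 e⁻, Z=14, Ge⁴⁺: 28 e⁻, Z=32, Ga³⁺: 28 e⁻, Z=31, Zn²⁺: 28 e⁻, Z=30, Cd²⁺: 46 e⁻, Z=48, Hg²⁺: 78 e⁻, Z=80, Au⁺: 78 e⁻, Z=79. Si⁴⁺ < Ge⁴⁺ (same group, 1 shell fewer); Ge⁴⁺ < Ga³⁺ (both 28 e⁻, Z=32>31); Ga³⁺ < Zn²⁺ (both 28 e⁻, Z=31>30); Zn²⁺ < Cd²⁺ (same group, period 4 vs 5); Cd²⁺ < Hg²⁺ (same group, 1 shell fewer); Hg²⁺ < Au⁺ (isoelectronic, higher Z=80 is smaller).
Full ascending order: Si⁴⁺ < Ge⁴⁺ < Ga³⁺ < Zn²⁺ < Cd²⁺ < Hg²⁺ < Au⁺. Counting from the largest, position 4 is Zn²⁺.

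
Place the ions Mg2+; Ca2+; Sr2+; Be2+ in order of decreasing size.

Sr2+ > Ca2+ > Mg2+ > Be2+

All are in the same group with charge +2. Radius grows down the group as n (the outermost shell) increases.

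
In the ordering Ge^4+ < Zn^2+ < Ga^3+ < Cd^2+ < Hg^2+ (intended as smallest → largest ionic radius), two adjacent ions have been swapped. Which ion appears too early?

Scanning neighbour by neighbour, only Zn^2+/Ga^3+ violates a trend: they are isoelectronic (28 e⁻) and Ga has more protons than Zn (31 vs 30), making Ga^3+ smaller. That makes Zn^2+ the one sitting a position early relative to where it belongs.

Zn^2+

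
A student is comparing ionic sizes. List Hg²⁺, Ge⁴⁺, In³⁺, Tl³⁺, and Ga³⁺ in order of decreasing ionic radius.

Hg²⁺ > Tl³⁺ > In³⁺ > Ga³⁺ > Ge⁴⁺

First list Z and electron count for each: Ge⁴⁺: 28 e⁻, Z=32, Ga³⁺: 28 e⁻, Z=31, In³⁺: 46 e⁻, Z=49, Tl³⁺: 78 e⁻, Z=81, Hg²⁺: 78 e⁻, Z=80. Ge⁴⁺ < Ga³⁺ (isoelectronic, higher Z=32 is smaller); Ga³⁺ < In³⁺ (same group, 1 shell fewer); In³⁺ < Tl³⁺ (same group, period 5 vs 6); Tl³⁺ < Hg²⁺ (both 78 e⁻, Z=81>80).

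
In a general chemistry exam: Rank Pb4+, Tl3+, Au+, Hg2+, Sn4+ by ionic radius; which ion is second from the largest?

Hg2+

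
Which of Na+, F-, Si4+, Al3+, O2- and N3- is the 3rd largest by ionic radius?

F-

All of these have 10 electrons (isoelectronic). With the same electron cloud, the ion with the most protons pulls it in tightest. Nuclear charges: Si4+ (Z=14), Al3+ (Z=13), Na+ (Z=11), F- (Z=9), O2- (Z=8), N3- (Z=7). Highest Z is smallest.
Full ascending order: Si4+ < Al3+ < Na+ < F- < O2- < N3-. Counting from the largest, position 3 is F-.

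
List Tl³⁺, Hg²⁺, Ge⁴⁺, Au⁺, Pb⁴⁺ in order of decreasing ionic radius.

Au⁺ > Hg²⁺ > Tl³⁺ > Pb⁴⁺ > Ge⁴⁺

Tabulating Z and e⁻: Ge⁴⁺ has 28 e⁻ (Z=32), Pb⁴⁺ has 78 e⁻ (Z=82), Tl³⁺ has 78 e⁻ (Z=81), Hg²⁺ has 78 e⁻ (Z=80), Au⁺ has 78 e⁻ (Z=79). Ge⁴⁺ < Pb⁴⁺ (same group, 2 shells fewer); Pb⁴⁺ < Tl³⁺ (both 78 e⁻, Z=82>81); Tl³⁺ < Hg²⁺ (isoelectronic, higher Z=81 is smaller); Hg²⁺ < Au⁺ (isoelectronic, higher Z=80 is smaller).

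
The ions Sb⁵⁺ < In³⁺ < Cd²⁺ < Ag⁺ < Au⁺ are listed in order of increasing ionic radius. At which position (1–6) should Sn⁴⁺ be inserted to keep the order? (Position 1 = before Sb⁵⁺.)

2

Tabulating Z and e⁻: Sb⁵⁺: 46 e⁻, Z=51, Sn⁴⁺: 46 e⁻, Z=50, In³⁺: 46 e⁻, Z=49, Cd²⁺: 46 e⁻, Z=48, Ag⁺: 46 e⁻, Z=47, Au⁺: 78 e⁻, Z=79. Sb⁵⁺ < Sn⁴⁺ (both 46 e⁻, Z=51>50); Sn⁴⁺ < In³⁺ (both 46 e⁻, Z=50>49); In³⁺ < Cd²⁺ (isoelectronic, higher Z=49 is smaller); Cd²⁺ < Ag⁺ (isoelectronic, higher Z=48 is smaller); Ag⁺ < Au⁺ (same group, period 5 vs 6).
With Sn⁴⁺ included the full order is Sb⁵⁺ < Sn⁴⁺ < In³⁺ < Cd²⁺ < Ag⁺ < Au⁺, so it takes position 2.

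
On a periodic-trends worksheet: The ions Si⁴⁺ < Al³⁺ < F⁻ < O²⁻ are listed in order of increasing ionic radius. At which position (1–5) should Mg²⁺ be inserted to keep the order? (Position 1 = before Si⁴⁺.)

3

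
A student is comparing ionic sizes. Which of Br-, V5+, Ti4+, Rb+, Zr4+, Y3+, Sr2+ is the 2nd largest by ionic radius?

Work out protons and electrons: V5+ (Z=23, 18 e⁻), Ti4+ (Z=22, 18 e⁻), Zr4+ (Z=40, 36 e⁻), Y3+ (Z=39, 36 e⁻), Sr2+ (Z=38, 36 e⁻), Rb+ (Z=37, 36 e⁻), Br- (Z=35, 36 e⁻). V5+ < Ti4+ (isoelectronic, higher Z=23 is smaller); Ti4+ < Zr4+ (same group, period 4 vs 5); Zr4+ < Y3+ (both 36 e⁻, Z=40>39); Y3+ < Sr2+ (isoelectronic, higher Z=39 is smaller); Sr2+ < Rb+ (both 36 e⁻, Z=38>37); Rb+ < Br- (both 36 e⁻, Z=37>35).
So the order is V5+ < Ti4+ < Zr4+ < Y3+ < Sr2+ < Rb+ < Br-; the 2nd-largest ion is Rb+.

Rb+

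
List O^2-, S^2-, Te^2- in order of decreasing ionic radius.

All are in the same group with charge -2. Radius grows down the group as n (the outermost shell) increases.

Te^2- > S^2- > O^2-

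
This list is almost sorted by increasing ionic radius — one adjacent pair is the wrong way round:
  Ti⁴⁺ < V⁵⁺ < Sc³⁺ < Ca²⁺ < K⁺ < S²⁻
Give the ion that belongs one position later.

Ti⁴⁺

Scanning neighbour by neighbour, only Ti⁴⁺/V⁵⁺ violates a trend: V⁵⁺ and Ti⁴⁺ share 18 electrons; the higher nuclear charge on V (Z=23) contracts it more, so V⁵⁺ < Ti⁴⁺. That makes Ti⁴⁺ the one sitting a position early relative to where it belongs.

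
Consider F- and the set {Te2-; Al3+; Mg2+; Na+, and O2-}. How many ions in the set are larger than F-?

2

Al3+ (Z=13, 10 e⁻), Mg2+ (Z=12, 10 e⁻), Na+ (Z=11, 10 e⁻), F- (Z=9, 10 e⁻), O2- (Z=8, 10 e⁻), Te2- (Z=52, 54 e⁻). Al3+ < Mg2+ (both 10 e⁻, Z=13>12); Mg2+ < Na+ (both 10 e⁻, Z=12>11); Na+ < F- (both 10 e⁻, Z=11>9); F- < O2- (isoelectronic, higher Z=9 is smaller); O2- < Te2- (same group, period 2 vs 5).
Ordering all of them (including F-) by radius gives Al3+ < Mg2+ < Na+ < F- < O2- < Te2-. So 2 are larger.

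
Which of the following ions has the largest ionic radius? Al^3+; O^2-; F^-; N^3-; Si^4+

N^3-

Isoelectronic series (10 e⁻ each). Size is set by nuclear charge: more protons means a smaller ion. Si^4+ (Z=14), Al^3+ (Z=13), F^- (Z=9), O^2- (Z=8), N^3- (Z=7).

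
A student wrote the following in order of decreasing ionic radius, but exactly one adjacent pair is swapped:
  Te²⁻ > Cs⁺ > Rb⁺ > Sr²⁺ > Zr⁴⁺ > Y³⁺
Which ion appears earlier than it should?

The pair Zr⁴⁺, Y³⁺ is the wrong way round — both have 36 electrons but Z(Zr)=40 > Z(Y)=39, so Zr⁴⁺ should be the smaller of the two. All other adjacent pairs agree with periodic trends, so Zr⁴⁺ is the misplaced ion.

Zr⁴⁺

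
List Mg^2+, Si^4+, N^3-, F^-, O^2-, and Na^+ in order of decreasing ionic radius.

N^3- > O^2- > F^- > Na^+ > Mg^2+ > Si^4+

These species are isoelectronic with 10 electrons. The only difference is the number of protons: Si^4+ (Z=14), Mg^2+ (Z=12), Na^+ (Z=11), F^- (Z=9), O^2- (Z=8), N^3- (Z=7). The strongest nuclear pull (Si^4+) gives the smallest ion.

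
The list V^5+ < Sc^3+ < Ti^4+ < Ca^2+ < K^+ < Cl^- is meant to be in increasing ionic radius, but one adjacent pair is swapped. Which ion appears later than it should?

Scanning neighbour by neighbour, only Sc^3+/Ti^4+ violates a trend: both have 18 electrons but Z(Ti)=22 > Z(Sc)=21, so Ti^4+ should be the smaller of the two. That makes Ti^4+ the one sitting a position late relative to where it belongs.

Ti^4+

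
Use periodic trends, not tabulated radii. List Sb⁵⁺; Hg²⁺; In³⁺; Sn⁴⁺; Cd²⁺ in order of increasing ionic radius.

Sb⁵⁺ (Z=51, 46 e⁻), Sn⁴⁺ (Z=50, 46 e⁻), In³⁺ (Z=49, 46 e⁻), Cd²⁺ (Z=48, 46 e⁻), Hg²⁺ (Z=80, 78 e⁻). Sb⁵⁺ < Sn⁴⁺ (isoelectronic, higher Z=51 is smaller); Sn⁴⁺ < In³⁺ (isoelectronic, higher Z=50 is smaller); In³⁺ < Cd²⁺ (both 46 e⁻, Z=49>48); Cd²⁺ < Hg²⁺ (same group, period 5 vs 6).

Sb⁵⁺ < Sn⁴⁺ < In³⁺ < Cd²⁺ < Hg²⁺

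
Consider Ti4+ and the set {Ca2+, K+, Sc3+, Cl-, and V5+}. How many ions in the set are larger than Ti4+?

Isoelectronic series (18 e⁻ each). Size is set by nuclear charge: more protons means a smaller ion. V5+ (Z=23), Ti4+ (Z=22), Sc3+ (Z=21), Ca2+ (Z=20), K+ (Z=19), Cl- (Z=17).
Ordering all of them (including Ti4+) by radius gives V5+ < Ti4+ < Sc3+ < Ca2+ < K+ < Cl-. That's 4.

4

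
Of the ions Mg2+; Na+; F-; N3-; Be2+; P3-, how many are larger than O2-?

2

Electron counts and nuclear charges: Be2+: 2 e⁻, Z=4, Mg2+: 10 e⁻, Z=12, Na+: 10 e⁻, Z=11, F-: 10 e⁻, Z=9, O2-: 10 e⁻, Z=8, N3-: 10 e⁻, Z=7, P3-: 18 e⁻, Z=15. Be2+ < Mg2+ (same group, period 2 vs 3); Mg2+ < Na+ (isoelectronic, higher Z=12 is smaller); Na+ < F- (isoelectronic, higher Z=11 is smaller); F- < O2- (both 10 e⁻, Z=9>8); O2- < N3- (isoelectronic, higher Z=8 is smaller); N3- < P3- (same group, 1 shell fewer).
Placing each against O2-: smaller — Be2+, Mg2+, Na+, F-; larger — N3-, P3-. So 2 are larger.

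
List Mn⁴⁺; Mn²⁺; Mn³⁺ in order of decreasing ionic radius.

Mn²⁺ > Mn³⁺ > Mn⁴⁺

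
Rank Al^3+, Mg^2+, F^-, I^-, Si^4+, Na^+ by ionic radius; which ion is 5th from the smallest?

Electron counts and nuclear charges: Si^4+ has 10 e⁻ (Z=14), Al^3+ has 10 e⁻ (Z=13), Mg^2+ has 10 e⁻ (Z=12), Na^+ has 10 e⁻ (Z=11), F^- has 10 e⁻ (Z=9), I^- has 54 e⁻ (Z=53). Si^4+ < Al^3+ (isoelectronic, higher Z=14 is smaller); Al^3+ < Mg^2+ (isoelectronic, higher Z=13 is smaller); Mg^2+ < Na^+ (both 10 e⁻, Z=12>11); Na^+ < F^- (isoelectronic, higher Z=11 is smaller); F^- < I^- (same group, 3 shells fewer).
That gives Si^4+ < Al^3+ < Mg^2+ < Na^+ < F^- < I^-. From the smallest end, number 5 is F^-.

F^-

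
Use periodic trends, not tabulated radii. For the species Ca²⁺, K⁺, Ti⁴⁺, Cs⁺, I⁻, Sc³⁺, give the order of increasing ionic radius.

Ti⁴⁺ < Sc³⁺ < Ca²⁺ < K⁺ < Cs⁺ < I⁻

Ti⁴⁺ (Z=22, 18 e⁻), Sc³⁺ (Z=21, 18 e⁻), Ca²⁺ (Z=20, 18 e⁻), K⁺ (Z=19, 18 e⁻), Cs⁺ (Z=55, 54 e⁻), I⁻ (Z=53, 54 e⁻). Ti⁴⁺ < Sc³⁺ (isoelectronic, higher Z=22 is smaller); Sc³⁺ < Ca²⁺ (both 18 e⁻, Z=21>20); Ca²⁺ < K⁺ (both 18 e⁻, Z=20>19); K⁺ < Cs⁺ (same group, 2 shells fewer); Cs⁺ < I⁻ (both 54 e⁻, Z=55>53).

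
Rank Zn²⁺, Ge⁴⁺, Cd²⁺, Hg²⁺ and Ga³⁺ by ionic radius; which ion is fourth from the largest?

Electron counts and nuclear charges: Ge⁴⁺: 28 e⁻, Z=32, Ga³⁺: 28 e⁻, Z=31, Zn²⁺: 28 e⁻, Z=30, Cd²⁺: 46 e⁻, Z=48, Hg²⁺: 78 e⁻, Z=80. Ge⁴⁺ < Ga³⁺ (both 28 e⁻, Z=32>31); Ga³⁺ < Zn²⁺ (isoelectronic, higher Z=31 is smaller); Zn²⁺ < Cd²⁺ (same group, period 4 vs 5); Cd²⁺ < Hg²⁺ (same group, period 5 vs 6).
That gives Ge⁴⁺ < Ga³⁺ < Zn²⁺ < Cd²⁺ < Hg²⁺. From the largest end, number 4 is Ga³⁺.

Ga³⁺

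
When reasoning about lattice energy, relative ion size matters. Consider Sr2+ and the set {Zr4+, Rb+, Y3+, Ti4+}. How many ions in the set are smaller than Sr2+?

3

Electron counts and nuclear charges: Ti4+ has 18 e⁻ (Z=22), Zr4+ has 36 e⁻ (Z=40), Y3+ has 36 e⁻ (Z=39), Sr2+ has 36 e⁻ (Z=38), Rb+ has 36 e⁻ (Z=37). Ti4+ < Zr4+ (same group, 1 shell fewer); Zr4+ < Y3+ (both 36 e⁻, Z=40>39); Y3+ < Sr2+ (both 36 e⁻, Z=39>38); Sr2+ < Rb+ (isoelectronic, higher Z=38 is smaller).
Relative to Sr2+, the ions that are smaller are Ti4+, Zr4+, Y3+. Count: 3.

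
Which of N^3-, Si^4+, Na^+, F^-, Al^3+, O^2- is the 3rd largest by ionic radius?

F^-

All of these have 10 electrons (isoelectronic). With the same electron cloud, the ion with the most protons pulls it in tightest. Nuclear charges: Si^4+ (Z=14), Al^3+ (Z=13), Na^+ (Z=11), F^- (Z=9), O^2- (Z=8), N^3- (Z=7). Highest Z is smallest.
Ordering: Si^4+ < Al^3+ < Na^+ < F^- < O^2- < N^3-. The 3rd largest is F^-.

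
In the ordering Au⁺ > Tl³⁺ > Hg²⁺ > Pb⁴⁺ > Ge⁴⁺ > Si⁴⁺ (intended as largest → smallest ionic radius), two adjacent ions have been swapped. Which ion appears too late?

Hg²⁺

Scanning neighbour by neighbour, only Tl³⁺/Hg²⁺ violates a trend: both have 78 electrons but Z(Tl)=81 > Z(Hg)=80, so Tl³⁺ should be the smaller of the two. That makes Hg²⁺ the one sitting a position late relative to where it belongs.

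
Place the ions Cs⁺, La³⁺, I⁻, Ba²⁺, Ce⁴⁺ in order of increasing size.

These species are isoelectronic with 54 electrons. The only difference is the number of protons: Ce⁴⁺ (Z=58), La³⁺ (Z=57), Ba²⁺ (Z=56), Cs⁺ (Z=55), I⁻ (Z=53). The strongest nuclear pull (Ce⁴⁺) gives the smallest ion.

Ce⁴⁺ < La³⁺ < Ba²⁺ < Cs⁺ < I⁻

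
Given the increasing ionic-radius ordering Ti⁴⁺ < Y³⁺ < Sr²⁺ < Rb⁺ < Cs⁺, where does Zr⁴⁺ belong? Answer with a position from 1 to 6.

First list Z and electron count for each: Ti⁴⁺: 18 e⁻, Z=22, Zr⁴⁺: 36 e⁻, Z=40, Y³⁺: 36 e⁻, Z=39, Sr²⁺: 36 e⁻, Z=38, Rb⁺: 36 e⁻, Z=37, Cs⁺: 54 e⁻, Z=55. Ti⁴⁺ < Zr⁴⁺ (same group, period 4 vs 5); Zr⁴⁺ < Y³⁺ (isoelectronic, higher Z=40 is smaller); Y³⁺ < Sr²⁺ (isoelectronic, higher Z=39 is smaller); Sr²⁺ < Rb⁺ (isoelectronic, higher Z=38 is smaller); Rb⁺ < Cs⁺ (same group, 1 shell fewer).
The complete sequence is Ti⁴⁺ < Zr⁴⁺ < Y³⁺ < Sr²⁺ < Rb⁺ < Cs⁺. Zr⁴⁺ sits at position 2.

2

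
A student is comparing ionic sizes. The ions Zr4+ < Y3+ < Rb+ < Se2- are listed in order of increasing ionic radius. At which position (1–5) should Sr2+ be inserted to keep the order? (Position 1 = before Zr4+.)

These species are isoelectronic with 36 electrons. The only difference is the number of protons: Zr4+ (Z=40), Y3+ (Z=39), Sr2+ (Z=38), Rb+ (Z=37), Se2- (Z=34). The strongest nuclear pull (Zr4+) gives the smallest ion.
Putting Sr2+ in gives Zr4+ < Y3+ < Sr2+ < Rb+ < Se2-; it lands at slot 3.

3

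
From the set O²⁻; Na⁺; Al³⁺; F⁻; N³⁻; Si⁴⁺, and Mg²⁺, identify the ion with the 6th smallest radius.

O²⁻

Each ion has 10 electrons. The ranking follows nuclear charge in reverse — greater Z gives a smaller radius. Si⁴⁺ (Z=14), Al³⁺ (Z=13), Mg²⁺ (Z=12), Na⁺ (Z=11), F⁻ (Z=9), O²⁻ (Z=8), N³⁻ (Z=7).
Full ascending order: Si⁴⁺ < Al³⁺ < Mg²⁺ < Na⁺ < F⁻ < O²⁻ < N³⁻. Counting from the smallest, position 6 is O²⁻.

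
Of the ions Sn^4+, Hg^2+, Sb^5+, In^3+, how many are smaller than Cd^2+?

Work out protons and electrons: Sb^5+ has 46 e⁻ (Z=51), Sn^4+ has 46 e⁻ (Z=50), In^3+ has 46 e⁻ (Z=49), Cd^2+ has 46 e⁻ (Z=48), Hg^2+ has 78 e⁻ (Z=80). Sb^5+ < Sn^4+ (isoelectronic, higher Z=51 is smaller); Sn^4+ < In^3+ (isoelectronic, higher Z=50 is smaller); In^3+ < Cd^2+ (both 46 e⁻, Z=49>48); Cd^2+ < Hg^2+ (same group, 1 shell fewer).
Ordering all of them (including Cd^2+) by radius gives Sb^5+ < Sn^4+ < In^3+ < Cd^2+ < Hg^2+. So 3 are smaller.

3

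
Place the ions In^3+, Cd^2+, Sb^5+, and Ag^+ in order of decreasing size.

Ag^+ > Cd^2+ > In^3+ > Sb^5+

All of these have 46 electrons (isoelectronic). With the same electron cloud, the ion with the most protons pulls it in tightest. Nuclear charges: Sb^5+ (Z=51), In^3+ (Z=49), Cd^2+ (Z=48), Ag^+ (Z=47). Highest Z is smallest.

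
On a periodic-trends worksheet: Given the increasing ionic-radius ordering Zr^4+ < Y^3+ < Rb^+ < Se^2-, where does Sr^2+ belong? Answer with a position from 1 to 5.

3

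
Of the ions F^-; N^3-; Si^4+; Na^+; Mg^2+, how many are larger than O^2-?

Isoelectronic series (10 e⁻ each). Size is set by nuclear charge: more protons means a smaller ion. Si^4+ (Z=14), Mg^2+ (Z=12), Na^+ (Z=11), F^- (Z=9), O^2- (Z=8), N^3- (Z=7).
Overall: Si^4+ < Mg^2+ < Na^+ < F^- < O^2- < N^3-. O^2- has 4 below it and 1 above. So 1 is larger.

1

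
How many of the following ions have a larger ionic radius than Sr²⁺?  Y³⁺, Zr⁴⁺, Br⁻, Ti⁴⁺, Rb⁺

2

Tabulating Z and e⁻: Ti⁴⁺: 18 e⁻, Z=22, Zr⁴⁺: 36 e⁻, Z=40, Y³⁺: 36 e⁻, Z=39, Sr²⁺: 36 e⁻, Z=38, Rb⁺: 36 e⁻, Z=37, Br⁻: 36 e⁻, Z=35. Ti⁴⁺ < Zr⁴⁺ (same group, period 4 vs 5); Zr⁴⁺ < Y³⁺ (both 36 e⁻, Z=40>39); Y³⁺ < Sr²⁺ (isoelectronic, higher Z=39 is smaller); Sr²⁺ < Rb⁺ (both 36 e⁻, Z=38>37); Rb⁺ < Br⁻ (both 36 e⁻, Z=37>35).
Overall: Ti⁴⁺ < Zr⁴⁺ < Y³⁺ < Sr²⁺ < Rb⁺ < Br⁻. Sr²⁺ has 3 below it and 2 above. So 2 are larger.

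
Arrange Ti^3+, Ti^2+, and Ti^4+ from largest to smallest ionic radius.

These are all Ti ions. Removing more electrons (higher positive charge) pulls the remaining electrons in closer, so Ti^4+ is smallest and Ti^2+ is largest.

Ti^2+ > Ti^3+ > Ti^4+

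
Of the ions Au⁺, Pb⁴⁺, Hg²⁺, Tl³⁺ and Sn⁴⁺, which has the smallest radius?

Work out protons and electrons: Sn⁴⁺ has 46 e⁻ (Z=50), Pb⁴⁺ has 78 e⁻ (Z=82), Tl³⁺ has 78 e⁻ (Z=81), Hg²⁺ has 78 e⁻ (Z=80), Au⁺ has 78 e⁻ (Z=79). Sn⁴⁺ < Pb⁴⁺ (same group, period 5 vs 6); Pb⁴⁺ < Tl³⁺ (both 78 e⁻, Z=82>81); Tl³⁺ < Hg²⁺ (both 78 e⁻, Z=81>80); Hg²⁺ < Au⁺ (isoelectronic, higher Z=80 is smaller).

Sn⁴⁺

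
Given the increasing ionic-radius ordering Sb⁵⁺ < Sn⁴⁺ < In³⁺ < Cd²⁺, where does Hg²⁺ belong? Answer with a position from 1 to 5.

5

Sb⁵⁺ has 46 e⁻ (Z=51), Sn⁴⁺ has 46 e⁻ (Z=50), In³⁺ has 46 e⁻ (Z=49), Cd²⁺ has 46 e⁻ (Z=48), Hg²⁺ has 78 e⁻ (Z=80). Sb⁵⁺ < Sn⁴⁺ (both 46 e⁻, Z=51>50); Sn⁴⁺ < In³⁺ (isoelectronic, higher Z=50 is smaller); In³⁺ < Cd²⁺ (isoelectronic, higher Z=49 is smaller); Cd²⁺ < Hg²⁺ (same group, period 5 vs 6).
Merged order: Sb⁵⁺ < Sn⁴⁺ < In³⁺ < Cd²⁺ < Hg²⁺ — Hg²⁺ is number 5.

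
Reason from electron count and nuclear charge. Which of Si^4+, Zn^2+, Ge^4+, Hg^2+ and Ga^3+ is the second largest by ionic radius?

First list Z and electron count for each: Si^4+ has 10 e⁻ (Z=14), Ge^4+ has 28 e⁻ (Z=32), Ga^3+ has 28 e⁻ (Z=31), Zn^2+ has 28 e⁻ (Z=30), Hg^2+ has 78 e⁻ (Z=80). Si^4+ < Ge^4+ (same group, 1 shell fewer); Ge^4+ < Ga^3+ (isoelectronic, higher Z=32 is smaller); Ga^3+ < Zn^2+ (isoelectronic, higher Z=31 is smaller); Zn^2+ < Hg^2+ (same group, 2 shells fewer).
Full ascending order: Si^4+ < Ge^4+ < Ga^3+ < Zn^2+ < Hg^2+. Counting from the largest, position 2 is Zn^2+.

Zn^2+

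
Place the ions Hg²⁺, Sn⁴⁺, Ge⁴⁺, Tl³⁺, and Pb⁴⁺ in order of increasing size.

Tabulating Z and e⁻: Ge⁴⁺ (Z=32, 28 e⁻), Sn⁴⁺ (Z=50, 46 e⁻), Pb⁴⁺ (Z=82, 78 e⁻), Tl³⁺ (Z=81, 78 e⁻), Hg²⁺ (Z=80, 78 e⁻). Ge⁴⁺ < Sn⁴⁺ (same group, period 4 vs 5); Sn⁴⁺ < Pb⁴⁺ (same group, period 5 vs 6); Pb⁴⁺ < Tl³⁺ (both 78 e⁻, Z=82>81); Tl³⁺ < Hg²⁺ (both 78 e⁻, Z=81>80).

Ge⁴⁺ < Sn⁴⁺ < Pb⁴⁺ < Tl³⁺ < Hg²⁺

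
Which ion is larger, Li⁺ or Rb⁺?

Rb⁺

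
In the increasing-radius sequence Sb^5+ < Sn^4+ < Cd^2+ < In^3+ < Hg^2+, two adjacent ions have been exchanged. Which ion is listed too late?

In^3+

Check each adjacent pair. Cd^2+ and In^3+ are reversed: they are isoelectronic (46 e⁻) and In has more protons than Cd (49 vs 48), making In^3+ smaller. No other neighbouring pair contradicts the periodic trends, so In^3+ is the ion listed too late.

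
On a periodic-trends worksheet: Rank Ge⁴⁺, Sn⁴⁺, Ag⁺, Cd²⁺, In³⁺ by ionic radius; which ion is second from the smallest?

Tabulating Z and e⁻: Ge⁴⁺: 28 e⁻, Z=32, Sn⁴⁺: 46 e⁻, Z=50, In³⁺: 46 e⁻, Z=49, Cd²⁺: 46 e⁻, Z=48, Ag⁺: 46 e⁻, Z=47. Ge⁴⁺ < Sn⁴⁺ (same group, 1 shell fewer); Sn⁴⁺ < In³⁺ (isoelectronic, higher Z=50 is smaller); In³⁺ < Cd²⁺ (both 46 e⁻, Z=49>48); Cd²⁺ < Ag⁺ (isoelectronic, higher Z=48 is smaller).
So the order is Ge⁴⁺ < Sn⁴⁺ < In³⁺ < Cd²⁺ < Ag⁺; the 2nd-smallest ion is Sn⁴⁺.

Sn⁴⁺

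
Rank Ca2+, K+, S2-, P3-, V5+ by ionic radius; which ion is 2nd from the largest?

Each ion has 18 electrons. The ranking follows nuclear charge in reverse — greater Z gives a smaller radius. V5+ (Z=23), Ca2+ (Z=20), K+ (Z=19), S2- (Z=16), P3- (Z=15).
Ordering: V5+ < Ca2+ < K+ < S2- < P3-. The 2nd largest is S2-.

S2-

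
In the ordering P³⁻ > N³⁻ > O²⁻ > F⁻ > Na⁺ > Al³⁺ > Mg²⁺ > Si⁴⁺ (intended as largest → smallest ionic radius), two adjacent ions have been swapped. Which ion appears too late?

Check each adjacent pair. Al³⁺ and Mg²⁺ are reversed: Al³⁺ and Mg²⁺ share 10 electrons; the higher nuclear charge on Al (Z=13) contracts it more, so Al³⁺ < Mg²⁺. No other neighbouring pair contradicts the periodic trends, so Mg²⁺ is the ion listed too late.

Mg²⁺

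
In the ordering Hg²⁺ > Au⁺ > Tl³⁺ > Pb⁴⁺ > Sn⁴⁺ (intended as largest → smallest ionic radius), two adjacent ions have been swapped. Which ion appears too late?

Check each adjacent pair. Hg²⁺ and Au⁺ are reversed: Hg²⁺ and Au⁺ share 78 electrons; the higher nuclear charge on Hg (Z=80) contracts it more, so Hg²⁺ < Au⁺. No other neighbouring pair contradicts the periodic trends, so Au⁺ is the ion listed too late.

Au⁺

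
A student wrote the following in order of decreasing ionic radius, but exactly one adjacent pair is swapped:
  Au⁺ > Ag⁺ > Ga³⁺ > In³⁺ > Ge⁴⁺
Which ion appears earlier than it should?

Ga³⁺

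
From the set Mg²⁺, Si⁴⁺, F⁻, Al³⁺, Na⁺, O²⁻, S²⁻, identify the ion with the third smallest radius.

Work out protons and electrons: Si⁴⁺ (Z=14, 10 e⁻), Al³⁺ (Z=13, 10 e⁻), Mg²⁺ (Z=12, 10 e⁻), Na⁺ (Z=11, 10 e⁻), F⁻ (Z=9, 10 e⁻), O²⁻ (Z=8, 10 e⁻), S²⁻ (Z=16, 18 e⁻). Si⁴⁺ < Al³⁺ (isoelectronic, higher Z=14 is smaller); Al³⁺ < Mg²⁺ (isoelectronic, higher Z=13 is smaller); Mg²⁺ < Na⁺ (isoelectronic, higher Z=12 is smaller); Na⁺ < F⁻ (both 10 e⁻, Z=11>9); F⁻ < O²⁻ (isoelectronic, higher Z=9 is smaller); O²⁻ < S²⁻ (same group, 1 shell fewer).
Ordering: Si⁴⁺ < Al³⁺ < Mg²⁺ < Na⁺ < F⁻ < O²⁻ < S²⁻. The third smallest is Mg²⁺.

Mg²⁺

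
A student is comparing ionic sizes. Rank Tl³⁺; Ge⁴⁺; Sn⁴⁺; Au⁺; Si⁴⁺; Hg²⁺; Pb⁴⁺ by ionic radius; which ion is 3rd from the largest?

Tl³⁺

Si⁴⁺: 10 e⁻, Z=14, Ge⁴⁺: 28 e⁻, Z=32, Sn⁴⁺: 46 e⁻, Z=50, Pb⁴⁺: 78 e⁻, Z=82, Tl³⁺: 78 e⁻, Z=81, Hg²⁺: 78 e⁻, Z=80, Au⁺: 78 e⁻, Z=79. Si⁴⁺ < Ge⁴⁺ (same group, period 3 vs 4); Ge⁴⁺ < Sn⁴⁺ (same group, period 4 vs 5); Sn⁴⁺ < Pb⁴⁺ (same group, period 5 vs 6); Pb⁴⁺ < Tl³⁺ (both 78 e⁻, Z=82>81); Tl³⁺ < Hg²⁺ (both 78 e⁻, Z=81>80); Hg²⁺ < Au⁺ (isoelectronic, higher Z=80 is smaller).
Full ascending order: Si⁴⁺ < Ge⁴⁺ < Sn⁴⁺ < Pb⁴⁺ < Tl³⁺ < Hg²⁺ < Au⁺. Counting from the largest, position 3 is Tl³⁺.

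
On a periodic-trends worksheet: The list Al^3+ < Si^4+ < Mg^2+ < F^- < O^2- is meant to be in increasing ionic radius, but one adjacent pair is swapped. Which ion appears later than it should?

Si^4+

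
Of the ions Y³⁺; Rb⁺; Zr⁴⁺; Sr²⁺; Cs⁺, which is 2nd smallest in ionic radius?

First list Z and electron count for each: Zr⁴⁺ has 36 e⁻ (Z=40), Y³⁺ has 36 e⁻ (Z=39), Sr²⁺ has 36 e⁻ (Z=38), Rb⁺ has 36 e⁻ (Z=37), Cs⁺ has 54 e⁻ (Z=55). Zr⁴⁺ < Y³⁺ (isoelectronic, higher Z=40 is smaller); Y³⁺ < Sr²⁺ (isoelectronic, higher Z=39 is smaller); Sr²⁺ < Rb⁺ (both 36 e⁻, Z=38>37); Rb⁺ < Cs⁺ (same group, period 5 vs 6).
So the order is Zr⁴⁺ < Y³⁺ < Sr²⁺ < Rb⁺ < Cs⁺; the 2nd-smallest ion is Y³⁺.

Y³⁺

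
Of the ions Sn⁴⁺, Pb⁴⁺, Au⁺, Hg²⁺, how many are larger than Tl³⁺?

2

Tabulating Z and e⁻: Sn⁴⁺: 46 e⁻, Z=50, Pb⁴⁺: 78 e⁻, Z=82, Tl³⁺: 78 e⁻, Z=81, Hg²⁺: 78 e⁻, Z=80, Au⁺: 78 e⁻, Z=79. Sn⁴⁺ < Pb⁴⁺ (same group, period 5 vs 6); Pb⁴⁺ < Tl³⁺ (both 78 e⁻, Z=82>81); Tl³⁺ < Hg²⁺ (isoelectronic, higher Z=81 is smaller); Hg²⁺ < Au⁺ (isoelectronic, higher Z=80 is smaller).
Ordering all of them (including Tl³⁺) by radius gives Sn⁴⁺ < Pb⁴⁺ < Tl³⁺ < Hg²⁺ < Au⁺. So 2 are larger.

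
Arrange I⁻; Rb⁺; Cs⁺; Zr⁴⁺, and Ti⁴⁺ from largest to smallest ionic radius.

I⁻ > Cs⁺ > Rb⁺ > Zr⁴⁺ > Ti⁴⁺

First list Z and electron count for each: Ti⁴⁺ (Z=22, 18 e⁻), Zr⁴⁺ (Z=40, 36 e⁻), Rb⁺ (Z=37, 36 e⁻), Cs⁺ (Z=55, 54 e⁻), I⁻ (Z=53, 54 e⁻). Ti⁴⁺ < Zr⁴⁺ (same group, 1 shell fewer); Zr⁴⁺ < Rb⁺ (isoelectronic, higher Z=40 is smaller); Rb⁺ < Cs⁺ (same group, 1 shell fewer); Cs⁺ < I⁻ (isoelectronic, higher Z=55 is smaller).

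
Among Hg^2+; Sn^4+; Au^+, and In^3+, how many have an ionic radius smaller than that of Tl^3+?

First list Z and electron count for each: Sn^4+ (Z=50, 46 e⁻), In^3+ (Z=49, 46 e⁻), Tl^3+ (Z=81, 78 e⁻), Hg^2+ (Z=80, 78 e⁻), Au^+ (Z=79, 78 e⁻). Sn^4+ < In^3+ (both 46 e⁻, Z=50>49); In^3+ < Tl^3+ (same group, period 5 vs 6); Tl^3+ < Hg^2+ (isoelectronic, higher Z=81 is smaller); Hg^2+ < Au^+ (isoelectronic, higher Z=80 is smaller).
Overall: Sn^4+ < In^3+ < Tl^3+ < Hg^2+ < Au^+. Tl^3+ has 2 below it and 2 above. Count: 2.

2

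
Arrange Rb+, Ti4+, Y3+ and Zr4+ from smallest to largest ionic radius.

Electron counts and nuclear charges: Ti4+: 18 e⁻, Z=22, Zr4+: 36 e⁻, Z=40, Y3+: 36 e⁻, Z=39, Rb+: 36 e⁻, Z=37. Ti4+ < Zr4+ (same group, 1 shell fewer); Zr4+ < Y3+ (both 36 e⁻, Z=40>39); Y3+ < Rb+ (both 36 e⁻, Z=39>37).

Ti4+ < Zr4+ < Y3+ < Rb+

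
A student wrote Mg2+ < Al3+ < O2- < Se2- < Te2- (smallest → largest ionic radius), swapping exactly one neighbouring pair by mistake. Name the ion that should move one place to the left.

Check each adjacent pair. Mg2+ and Al3+ are reversed: they are isoelectronic (10 e⁻) and Al has more protons than Mg (13 vs 12), making Al3+ smaller. No other neighbouring pair contradicts the periodic trends, so Al3+ is the ion listed too late.

Al3+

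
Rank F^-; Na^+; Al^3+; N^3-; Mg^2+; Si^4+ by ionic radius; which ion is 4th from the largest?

Isoelectronic series (10 e⁻ each). Size is set by nuclear charge: more protons means a smaller ion. Si^4+ (Z=14), Al^3+ (Z=13), Mg^2+ (Z=12), Na^+ (Z=11), F^- (Z=9), N^3- (Z=7).
That gives Si^4+ < Al^3+ < Mg^2+ < Na^+ < F^- < N^3-. From the largest end, number 4 is Mg^2+.

Mg^2+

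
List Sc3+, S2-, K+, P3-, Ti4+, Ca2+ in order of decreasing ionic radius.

Each ion has 18 electrons. The ranking follows nuclear charge in reverse — greater Z gives a smaller radius. Ti4+ (Z=22), Sc3+ (Z=21), Ca2+ (Z=20), K+ (Z=19), S2- (Z=16), P3- (Z=15).

P3- > S2- > K+ > Ca2+ > Sc3+ > Ti4+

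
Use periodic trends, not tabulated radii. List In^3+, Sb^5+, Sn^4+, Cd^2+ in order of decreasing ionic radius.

Isoelectronic series (46 e⁻ each). Size is set by nuclear charge: more protons means a smaller ion. Sb^5+ (Z=51), Sn^4+ (Z=50), In^3+ (Z=49), Cd^2+ (Z=48).

Cd^2+ > In^3+ > Sn^4+ > Sb^5+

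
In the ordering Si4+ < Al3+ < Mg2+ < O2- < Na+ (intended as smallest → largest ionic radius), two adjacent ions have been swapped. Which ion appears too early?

O2-

The pair O2-, Na+ is the wrong way round — they are isoelectronic (10 e⁻) and Na has more protons than O (11 vs 8), making Na+ smaller. All other adjacent pairs agree with periodic trends, so O2- is the misplaced ion.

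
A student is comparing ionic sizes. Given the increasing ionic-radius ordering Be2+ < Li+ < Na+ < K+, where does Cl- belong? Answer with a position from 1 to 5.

Be2+ (Z=4, 2 e⁻), Li+ (Z=3, 2 e⁻), Na+ (Z=11, 10 e⁻), K+ (Z=19, 18 e⁻), Cl- (Z=17, 18 e⁻). Be2+ < Li+ (both 2 e⁻, Z=4>3); Li+ < Na+ (same group, 1 shell fewer); Na+ < K+ (same group, 1 shell fewer); K+ < Cl- (isoelectronic, higher Z=19 is smaller).
Merged order: Be2+ < Li+ < Na+ < K+ < Cl- — Cl- is number 5.

5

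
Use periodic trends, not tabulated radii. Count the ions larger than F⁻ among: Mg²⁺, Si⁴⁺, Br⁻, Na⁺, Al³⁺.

1

Tabulating Z and e⁻: Si⁴⁺ has 10 e⁻ (Z=14), Al³⁺ has 10 e⁻ (Z=13), Mg²⁺ has 10 e⁻ (Z=12), Na⁺ has 10 e⁻ (Z=11), F⁻ has 10 e⁻ (Z=9), Br⁻ has 36 e⁻ (Z=35). Si⁴⁺ < Al³⁺ (isoelectronic, higher Z=14 is smaller); Al³⁺ < Mg²⁺ (both 10 e⁻, Z=13>12); Mg²⁺ < Na⁺ (isoelectronic, higher Z=12 is smaller); Na⁺ < F⁻ (both 10 e⁻, Z=11>9); F⁻ < Br⁻ (same group, period 2 vs 4).
Relative to F⁻, the ions that are larger are Br⁻. So 1 is larger.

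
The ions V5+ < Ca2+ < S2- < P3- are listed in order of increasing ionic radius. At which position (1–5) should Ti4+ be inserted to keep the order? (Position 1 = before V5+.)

These species are isoelectronic with 18 electrons. The only difference is the number of protons: V5+ (Z=23), Ti4+ (Z=22), Ca2+ (Z=20), S2- (Z=16), P3- (Z=15). The strongest nuclear pull (V5+) gives the smallest ion.
Putting Ti4+ in gives V5+ < Ti4+ < Ca2+ < S2- < P3-; it lands at slot 2.

2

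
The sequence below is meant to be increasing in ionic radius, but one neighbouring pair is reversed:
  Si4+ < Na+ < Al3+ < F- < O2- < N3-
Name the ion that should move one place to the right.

Na+

Check each adjacent pair. Na+ and Al3+ are reversed: both have 10 electrons but Z(Al)=13 > Z(Na)=11, so Al3+ should be the smaller of the two. No other neighbouring pair contradicts the periodic trends, so Na+ is the ion listed too early.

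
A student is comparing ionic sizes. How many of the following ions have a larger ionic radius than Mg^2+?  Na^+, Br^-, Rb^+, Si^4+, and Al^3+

Electron counts and nuclear charges: Si^4+ (Z=14, 10 e⁻), Al^3+ (Z=13, 10 e⁻), Mg^2+ (Z=12, 10 e⁻), Na^+ (Z=11, 10 e⁻), Rb^+ (Z=37, 36 e⁻), Br^- (Z=35, 36 e⁻). Si^4+ < Al^3+ (both 10 e⁻, Z=14>13); Al^3+ < Mg^2+ (both 10 e⁻, Z=13>12); Mg^2+ < Na^+ (both 10 e⁻, Z=12>11); Na^+ < Rb^+ (same group, 2 shells fewer); Rb^+ < Br^- (both 36 e⁻, Z=37>35).
Overall: Si^4+ < Al^3+ < Mg^2+ < Na^+ < Rb^+ < Br^-. Mg^2+ has 2 below it and 3 above. So 3 are larger.

3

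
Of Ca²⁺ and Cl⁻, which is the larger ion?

Cl⁻

All of these have 18 electrons (isoelectronic). With the same electron cloud, the ion with the most protons pulls it in tightest. Nuclear charges: Ca²⁺ (Z=20), Cl⁻ (Z=17). Highest Z is smallest.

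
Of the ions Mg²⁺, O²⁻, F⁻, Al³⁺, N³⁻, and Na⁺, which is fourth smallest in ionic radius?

Isoelectronic series (10 e⁻ each). Size is set by nuclear charge: more protons means a smaller ion. Al³⁺ (Z=13), Mg²⁺ (Z=12), Na⁺ (Z=11), F⁻ (Z=9), O²⁻ (Z=8), N³⁻ (Z=7).
So the order is Al³⁺ < Mg²⁺ < Na⁺ < F⁻ < O²⁻ < N³⁻; the 4th-smallest ion is F⁻.

F⁻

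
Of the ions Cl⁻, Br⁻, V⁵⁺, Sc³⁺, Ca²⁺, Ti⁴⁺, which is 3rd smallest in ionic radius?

Sc³⁺

V⁵⁺ (Z=23, 18 e⁻), Ti⁴⁺ (Z=22, 18 e⁻), Sc³⁺ (Z=21, 18 e⁻), Ca²⁺ (Z=20, 18 e⁻), Cl⁻ (Z=17, 18 e⁻), Br⁻ (Z=35, 36 e⁻). V⁵⁺ < Ti⁴⁺ (both 18 e⁻, Z=23>22); Ti⁴⁺ < Sc³⁺ (isoelectronic, higher Z=22 is smaller); Sc³⁺ < Ca²⁺ (both 18 e⁻, Z=21>20); Ca²⁺ < Cl⁻ (both 18 e⁻, Z=20>17); Cl⁻ < Br⁻ (same group, period 3 vs 4).
That gives V⁵⁺ < Ti⁴⁺ < Sc³⁺ < Ca²⁺ < Cl⁻ < Br⁻. From the smallest end, number 3 is Sc³⁺.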